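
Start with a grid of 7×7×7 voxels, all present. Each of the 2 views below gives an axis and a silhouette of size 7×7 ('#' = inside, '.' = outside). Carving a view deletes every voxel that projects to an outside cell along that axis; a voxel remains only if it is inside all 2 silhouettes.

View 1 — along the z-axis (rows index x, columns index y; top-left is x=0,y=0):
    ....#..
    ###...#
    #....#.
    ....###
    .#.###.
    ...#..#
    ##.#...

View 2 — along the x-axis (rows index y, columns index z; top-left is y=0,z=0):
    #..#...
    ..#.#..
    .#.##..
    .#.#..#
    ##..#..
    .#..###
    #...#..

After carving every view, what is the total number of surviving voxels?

full grid |V| = 343
V1 z: intersect with XY mask (19 set) -- 133 left
V2 x: intersect with YZ mask (19 set) -- 51 left

remaining voxels: 51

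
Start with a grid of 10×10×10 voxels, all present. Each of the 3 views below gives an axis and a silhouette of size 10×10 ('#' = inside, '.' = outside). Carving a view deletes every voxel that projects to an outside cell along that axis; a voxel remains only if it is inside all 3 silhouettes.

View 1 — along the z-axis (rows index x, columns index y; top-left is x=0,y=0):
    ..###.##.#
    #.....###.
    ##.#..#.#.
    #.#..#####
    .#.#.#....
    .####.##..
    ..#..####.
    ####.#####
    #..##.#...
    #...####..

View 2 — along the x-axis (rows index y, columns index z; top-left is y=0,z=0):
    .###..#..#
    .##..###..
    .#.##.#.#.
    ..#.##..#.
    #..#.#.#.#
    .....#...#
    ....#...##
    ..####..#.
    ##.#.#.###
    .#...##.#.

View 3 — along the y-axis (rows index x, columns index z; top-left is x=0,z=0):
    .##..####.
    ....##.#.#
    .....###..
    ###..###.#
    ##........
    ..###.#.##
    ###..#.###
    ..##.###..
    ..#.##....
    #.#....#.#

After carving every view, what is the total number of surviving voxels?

remaining voxels: 118

initial block: 10^3 = 1000
step 1: project along z, AND mask (54/100) → |grid| = 540
step 2: project along x, AND mask (45/100) → |grid| = 238
step 3: project along y, AND mask (47/100) → |grid| = 118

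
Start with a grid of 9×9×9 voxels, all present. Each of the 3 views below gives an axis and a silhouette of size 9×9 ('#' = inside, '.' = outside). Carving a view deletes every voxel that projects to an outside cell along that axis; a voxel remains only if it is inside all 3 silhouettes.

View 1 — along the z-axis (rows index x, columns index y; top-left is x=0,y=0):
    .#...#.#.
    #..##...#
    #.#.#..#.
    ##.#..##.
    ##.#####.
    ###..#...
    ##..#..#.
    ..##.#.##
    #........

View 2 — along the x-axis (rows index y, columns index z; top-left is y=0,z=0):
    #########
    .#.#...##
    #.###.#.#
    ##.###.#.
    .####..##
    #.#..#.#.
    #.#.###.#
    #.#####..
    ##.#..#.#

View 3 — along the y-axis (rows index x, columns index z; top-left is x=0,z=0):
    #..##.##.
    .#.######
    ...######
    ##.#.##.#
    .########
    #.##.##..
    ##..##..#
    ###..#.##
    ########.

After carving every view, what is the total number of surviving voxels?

initial block: 9^3 = 729
carve view 1 (along z, XY-mask fill 37/81): 333 voxels remain
carve view 2 (along x, YZ-mask fill 52/81): 223 voxels remain
carve view 3 (along y, XZ-mask fill 56/81): 155 voxels remain

|visual hull| = 155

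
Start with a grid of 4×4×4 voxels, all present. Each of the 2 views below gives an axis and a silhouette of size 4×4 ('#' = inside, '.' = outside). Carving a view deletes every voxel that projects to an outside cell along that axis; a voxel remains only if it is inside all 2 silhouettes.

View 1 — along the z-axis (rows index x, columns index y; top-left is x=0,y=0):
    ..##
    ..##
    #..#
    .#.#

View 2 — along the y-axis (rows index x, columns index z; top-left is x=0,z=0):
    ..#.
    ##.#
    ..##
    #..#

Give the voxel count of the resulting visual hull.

before carving: 64 voxels (4×4×4)
after view 1 [z-axis, 8 of 16 cells solid] → remaining = 32
after view 2 [y-axis, 8 of 16 cells solid] → remaining = 16

remaining voxels: 16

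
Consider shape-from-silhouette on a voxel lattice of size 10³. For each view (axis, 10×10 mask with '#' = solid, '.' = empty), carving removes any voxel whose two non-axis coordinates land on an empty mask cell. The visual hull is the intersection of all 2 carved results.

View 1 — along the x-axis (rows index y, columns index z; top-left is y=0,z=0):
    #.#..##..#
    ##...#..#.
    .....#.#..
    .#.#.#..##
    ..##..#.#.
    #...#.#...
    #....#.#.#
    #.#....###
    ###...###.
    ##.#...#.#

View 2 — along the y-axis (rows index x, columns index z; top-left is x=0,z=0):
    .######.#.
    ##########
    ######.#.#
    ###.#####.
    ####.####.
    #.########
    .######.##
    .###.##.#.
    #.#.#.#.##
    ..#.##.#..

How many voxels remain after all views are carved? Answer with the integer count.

remaining voxels: 311

initial block: 10^3 = 1000
[1] x-view keeps 43 columns → grid now 430
[2] y-view keeps 74 columns → grid now 311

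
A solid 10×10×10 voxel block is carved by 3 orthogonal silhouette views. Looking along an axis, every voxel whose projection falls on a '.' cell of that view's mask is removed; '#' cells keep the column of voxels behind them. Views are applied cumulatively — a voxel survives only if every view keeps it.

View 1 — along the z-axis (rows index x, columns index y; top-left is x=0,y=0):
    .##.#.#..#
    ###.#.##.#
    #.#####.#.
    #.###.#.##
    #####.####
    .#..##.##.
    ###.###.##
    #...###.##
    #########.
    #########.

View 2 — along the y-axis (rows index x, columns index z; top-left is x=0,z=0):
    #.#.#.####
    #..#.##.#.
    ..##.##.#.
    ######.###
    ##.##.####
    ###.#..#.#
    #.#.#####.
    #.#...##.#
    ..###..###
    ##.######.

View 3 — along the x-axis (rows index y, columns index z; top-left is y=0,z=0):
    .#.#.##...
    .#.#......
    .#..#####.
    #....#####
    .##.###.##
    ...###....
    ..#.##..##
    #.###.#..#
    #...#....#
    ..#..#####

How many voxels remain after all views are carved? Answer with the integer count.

229 voxels

initial block: 10^3 = 1000
V1 z: intersect with XY mask (72 set) -- 720 left
V2 y: intersect with XZ mask (66 set) -- 482 left
V3 x: intersect with YZ mask (48 set) -- 229 left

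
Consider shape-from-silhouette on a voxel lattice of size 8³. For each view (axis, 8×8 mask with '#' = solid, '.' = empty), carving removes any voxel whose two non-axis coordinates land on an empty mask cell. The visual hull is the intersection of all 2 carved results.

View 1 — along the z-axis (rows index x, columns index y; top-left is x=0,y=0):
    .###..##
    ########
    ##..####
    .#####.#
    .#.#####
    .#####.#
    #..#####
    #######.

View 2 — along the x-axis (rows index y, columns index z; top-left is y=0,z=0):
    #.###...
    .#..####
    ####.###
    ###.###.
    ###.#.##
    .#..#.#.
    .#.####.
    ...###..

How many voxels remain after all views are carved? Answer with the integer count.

|visual hull| = 242

before carving: 512 voxels (8×8×8)
after view 1 [z-axis, 50 of 64 cells solid] → remaining = 400
after view 2 [x-axis, 39 of 64 cells solid] → remaining = 242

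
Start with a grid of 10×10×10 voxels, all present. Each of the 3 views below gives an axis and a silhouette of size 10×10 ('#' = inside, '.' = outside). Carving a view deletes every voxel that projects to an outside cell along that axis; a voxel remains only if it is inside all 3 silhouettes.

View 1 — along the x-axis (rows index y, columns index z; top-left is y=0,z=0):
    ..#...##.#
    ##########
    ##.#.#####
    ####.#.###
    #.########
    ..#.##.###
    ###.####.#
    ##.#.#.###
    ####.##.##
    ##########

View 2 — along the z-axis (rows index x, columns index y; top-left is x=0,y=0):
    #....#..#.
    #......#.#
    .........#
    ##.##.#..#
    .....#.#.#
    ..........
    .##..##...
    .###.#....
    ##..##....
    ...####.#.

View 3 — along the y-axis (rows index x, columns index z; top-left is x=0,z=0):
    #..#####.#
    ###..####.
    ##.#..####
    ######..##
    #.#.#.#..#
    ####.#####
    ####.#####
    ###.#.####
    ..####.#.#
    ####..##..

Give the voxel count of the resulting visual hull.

before carving: 1000 voxels (10×10×10)
  1. axis=0 (YZ plane), |mask|=78  ⇒  voxels=780
  2. axis=2 (XY plane), |mask|=33  ⇒  voxels=253
  3. axis=1 (XZ plane), |mask|=72  ⇒  voxels=178

voxel count = 178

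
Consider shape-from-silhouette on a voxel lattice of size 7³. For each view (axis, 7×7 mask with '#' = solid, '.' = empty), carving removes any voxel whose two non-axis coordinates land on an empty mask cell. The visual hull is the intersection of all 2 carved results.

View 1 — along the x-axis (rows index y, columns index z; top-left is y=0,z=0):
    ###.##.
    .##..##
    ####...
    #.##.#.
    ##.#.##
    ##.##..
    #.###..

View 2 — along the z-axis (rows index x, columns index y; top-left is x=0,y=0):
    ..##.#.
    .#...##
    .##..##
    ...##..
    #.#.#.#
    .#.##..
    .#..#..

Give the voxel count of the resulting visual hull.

initial block: 7^3 = 343
step 1: project along x, AND mask (30/49) → |grid| = 210
step 2: project along z, AND mask (21/49) → |grid| = 89

89 voxels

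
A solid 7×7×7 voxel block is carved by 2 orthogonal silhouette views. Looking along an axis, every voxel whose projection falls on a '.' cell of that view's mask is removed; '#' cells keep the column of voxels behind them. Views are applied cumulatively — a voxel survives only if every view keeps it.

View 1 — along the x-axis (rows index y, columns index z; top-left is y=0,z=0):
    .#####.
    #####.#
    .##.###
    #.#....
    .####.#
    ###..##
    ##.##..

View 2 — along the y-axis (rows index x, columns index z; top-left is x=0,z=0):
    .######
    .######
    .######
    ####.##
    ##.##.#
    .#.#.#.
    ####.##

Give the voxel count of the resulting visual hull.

before carving: 343 voxels (7×7×7)
after view 1 [x-axis, 32 of 49 cells solid] → remaining = 224
after view 2 [y-axis, 38 of 49 cells solid] → remaining = 174

remaining voxels: 174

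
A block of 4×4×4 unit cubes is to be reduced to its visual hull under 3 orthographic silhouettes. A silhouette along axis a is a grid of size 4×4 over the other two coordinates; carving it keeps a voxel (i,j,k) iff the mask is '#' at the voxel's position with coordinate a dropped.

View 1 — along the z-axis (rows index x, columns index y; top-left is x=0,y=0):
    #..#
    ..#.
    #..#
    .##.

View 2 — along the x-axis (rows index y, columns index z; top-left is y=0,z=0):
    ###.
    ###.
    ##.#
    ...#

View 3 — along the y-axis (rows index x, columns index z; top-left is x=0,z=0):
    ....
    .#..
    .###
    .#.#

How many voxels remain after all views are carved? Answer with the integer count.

full grid |V| = 64
V1 z: intersect with XY mask (7 set) -- 28 left
V2 x: intersect with YZ mask (10 set) -- 17 left
V3 y: intersect with XZ mask (6 set) -- 7 left

remaining voxels: 7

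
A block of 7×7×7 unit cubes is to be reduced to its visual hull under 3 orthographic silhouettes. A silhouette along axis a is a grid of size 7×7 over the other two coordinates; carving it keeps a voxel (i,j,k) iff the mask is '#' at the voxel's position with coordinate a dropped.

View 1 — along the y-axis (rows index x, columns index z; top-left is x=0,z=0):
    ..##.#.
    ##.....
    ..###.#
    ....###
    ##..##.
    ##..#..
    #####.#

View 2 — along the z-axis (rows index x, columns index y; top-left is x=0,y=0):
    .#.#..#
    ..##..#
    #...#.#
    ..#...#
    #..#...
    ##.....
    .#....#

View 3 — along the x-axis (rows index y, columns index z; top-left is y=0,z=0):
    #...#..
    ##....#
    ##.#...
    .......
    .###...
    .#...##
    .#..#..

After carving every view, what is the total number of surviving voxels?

|visual hull| = 19

initial block: 7^3 = 343
[1] y-view keeps 25 columns → grid now 175
[2] z-view keeps 17 columns → grid now 59
[3] x-view keeps 16 columns → grid now 19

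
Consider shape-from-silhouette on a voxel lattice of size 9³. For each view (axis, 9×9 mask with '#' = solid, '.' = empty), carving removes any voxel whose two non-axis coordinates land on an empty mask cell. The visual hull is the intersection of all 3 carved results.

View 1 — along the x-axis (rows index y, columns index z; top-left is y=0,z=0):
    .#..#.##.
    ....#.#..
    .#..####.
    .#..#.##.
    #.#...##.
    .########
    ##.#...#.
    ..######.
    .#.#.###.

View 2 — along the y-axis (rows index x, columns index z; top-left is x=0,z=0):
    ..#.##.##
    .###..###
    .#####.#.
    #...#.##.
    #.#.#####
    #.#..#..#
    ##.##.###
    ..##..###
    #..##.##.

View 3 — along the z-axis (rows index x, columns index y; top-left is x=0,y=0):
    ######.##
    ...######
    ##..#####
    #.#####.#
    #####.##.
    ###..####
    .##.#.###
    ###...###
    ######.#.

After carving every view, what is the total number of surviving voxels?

start: 9×9×9 = 729 voxels
V1 x: intersect with YZ mask (42 set) -- 378 left
V2 y: intersect with XZ mask (49 set) -- 236 left
V3 z: intersect with XY mask (61 set) -- 175 left

voxel count = 175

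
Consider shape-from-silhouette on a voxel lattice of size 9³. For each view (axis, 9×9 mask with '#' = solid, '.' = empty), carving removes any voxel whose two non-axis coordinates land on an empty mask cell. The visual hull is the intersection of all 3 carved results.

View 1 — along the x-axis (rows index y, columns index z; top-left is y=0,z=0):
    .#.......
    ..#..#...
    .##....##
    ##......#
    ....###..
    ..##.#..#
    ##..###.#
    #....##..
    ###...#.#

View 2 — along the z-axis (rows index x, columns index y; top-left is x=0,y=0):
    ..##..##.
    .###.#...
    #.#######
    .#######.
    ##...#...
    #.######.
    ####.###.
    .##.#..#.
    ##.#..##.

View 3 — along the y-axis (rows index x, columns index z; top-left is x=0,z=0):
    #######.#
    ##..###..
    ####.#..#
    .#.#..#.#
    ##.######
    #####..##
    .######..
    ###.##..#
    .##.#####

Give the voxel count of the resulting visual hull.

|visual hull| = 111

full grid |V| = 729
carve view 1 (along x, YZ-mask fill 31/81): 279 voxels remain
carve view 2 (along z, XY-mask fill 49/81): 164 voxels remain
carve view 3 (along y, XZ-mask fill 57/81): 111 voxels remain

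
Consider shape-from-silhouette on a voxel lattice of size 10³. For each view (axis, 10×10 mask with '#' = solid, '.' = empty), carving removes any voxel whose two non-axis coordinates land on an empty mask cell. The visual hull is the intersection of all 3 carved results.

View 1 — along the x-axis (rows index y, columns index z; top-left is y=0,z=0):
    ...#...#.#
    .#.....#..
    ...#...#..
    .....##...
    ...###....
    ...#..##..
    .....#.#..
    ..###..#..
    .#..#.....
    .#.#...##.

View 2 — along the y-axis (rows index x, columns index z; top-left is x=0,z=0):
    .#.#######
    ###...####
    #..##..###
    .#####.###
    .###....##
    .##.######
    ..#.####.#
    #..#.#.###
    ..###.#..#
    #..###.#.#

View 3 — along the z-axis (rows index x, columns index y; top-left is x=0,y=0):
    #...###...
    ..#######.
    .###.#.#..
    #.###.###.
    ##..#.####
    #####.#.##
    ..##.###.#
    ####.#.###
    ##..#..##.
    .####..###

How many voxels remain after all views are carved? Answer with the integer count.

116 voxels

start: 10×10×10 = 1000 voxels
step 1: project along x, AND mask (27/100) → |grid| = 270
step 2: project along y, AND mask (65/100) → |grid| = 185
step 3: project along z, AND mask (64/100) → |grid| = 116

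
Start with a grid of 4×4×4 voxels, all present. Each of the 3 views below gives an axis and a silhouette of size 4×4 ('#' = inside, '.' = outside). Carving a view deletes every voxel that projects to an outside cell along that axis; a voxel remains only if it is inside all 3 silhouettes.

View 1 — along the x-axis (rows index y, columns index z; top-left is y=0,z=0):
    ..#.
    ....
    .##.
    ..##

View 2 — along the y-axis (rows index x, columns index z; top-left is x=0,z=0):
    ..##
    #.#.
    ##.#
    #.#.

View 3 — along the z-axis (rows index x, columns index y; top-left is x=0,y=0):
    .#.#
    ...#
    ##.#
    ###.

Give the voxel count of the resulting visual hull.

initial block: 4^3 = 64
  1. axis=0 (YZ plane), |mask|=5  ⇒  voxels=20
  2. axis=1 (XZ plane), |mask|=9  ⇒  voxels=12
  3. axis=2 (XY plane), |mask|=9  ⇒  voxels=6

voxel count = 6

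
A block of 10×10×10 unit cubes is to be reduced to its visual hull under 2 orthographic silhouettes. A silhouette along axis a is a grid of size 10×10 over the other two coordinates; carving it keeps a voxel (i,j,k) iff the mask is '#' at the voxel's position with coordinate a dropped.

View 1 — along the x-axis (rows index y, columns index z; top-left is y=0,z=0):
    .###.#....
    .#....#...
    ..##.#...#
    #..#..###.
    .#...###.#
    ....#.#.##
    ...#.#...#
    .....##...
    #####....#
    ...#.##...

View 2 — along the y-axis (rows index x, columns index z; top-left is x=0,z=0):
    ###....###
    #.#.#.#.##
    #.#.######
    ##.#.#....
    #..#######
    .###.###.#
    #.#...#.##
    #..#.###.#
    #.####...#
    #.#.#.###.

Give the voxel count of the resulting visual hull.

start: 10×10×10 = 1000 voxels
carve view 1 (along x, YZ-mask fill 38/100): 380 voxels remain
carve view 2 (along y, XZ-mask fill 62/100): 233 voxels remain

233 voxels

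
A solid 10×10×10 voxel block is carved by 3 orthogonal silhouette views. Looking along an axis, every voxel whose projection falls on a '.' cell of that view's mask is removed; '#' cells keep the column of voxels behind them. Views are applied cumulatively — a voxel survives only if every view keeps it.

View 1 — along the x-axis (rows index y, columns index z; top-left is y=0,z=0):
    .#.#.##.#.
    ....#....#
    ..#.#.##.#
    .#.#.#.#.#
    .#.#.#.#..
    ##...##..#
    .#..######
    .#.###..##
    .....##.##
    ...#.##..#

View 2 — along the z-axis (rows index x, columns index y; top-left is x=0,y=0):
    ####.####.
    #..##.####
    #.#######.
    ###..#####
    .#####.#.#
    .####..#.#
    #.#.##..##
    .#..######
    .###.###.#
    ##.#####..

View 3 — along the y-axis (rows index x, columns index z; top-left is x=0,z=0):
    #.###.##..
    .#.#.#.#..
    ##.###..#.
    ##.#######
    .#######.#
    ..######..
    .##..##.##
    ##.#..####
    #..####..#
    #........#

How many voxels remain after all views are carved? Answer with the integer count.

start: 10×10×10 = 1000 voxels
  1. axis=0 (YZ plane), |mask|=47  ⇒  voxels=470
  2. axis=2 (XY plane), |mask|=71  ⇒  voxels=337
  3. axis=1 (XZ plane), |mask|=60  ⇒  voxels=218

remaining voxels: 218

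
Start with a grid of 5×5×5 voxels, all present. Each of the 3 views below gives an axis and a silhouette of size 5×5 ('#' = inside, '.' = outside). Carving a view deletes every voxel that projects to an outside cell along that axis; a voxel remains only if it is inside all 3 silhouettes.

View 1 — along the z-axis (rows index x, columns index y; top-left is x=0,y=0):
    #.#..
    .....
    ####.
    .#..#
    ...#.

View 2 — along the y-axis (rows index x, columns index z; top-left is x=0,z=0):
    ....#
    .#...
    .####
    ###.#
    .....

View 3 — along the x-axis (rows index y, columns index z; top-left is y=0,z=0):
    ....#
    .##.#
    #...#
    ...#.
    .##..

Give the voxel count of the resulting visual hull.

start: 5×5×5 = 125 voxels
  1. axis=2 (XY plane), |mask|=9  ⇒  voxels=45
  2. axis=1 (XZ plane), |mask|=10  ⇒  voxels=26
  3. axis=0 (YZ plane), |mask|=9  ⇒  voxels=13

voxel count = 13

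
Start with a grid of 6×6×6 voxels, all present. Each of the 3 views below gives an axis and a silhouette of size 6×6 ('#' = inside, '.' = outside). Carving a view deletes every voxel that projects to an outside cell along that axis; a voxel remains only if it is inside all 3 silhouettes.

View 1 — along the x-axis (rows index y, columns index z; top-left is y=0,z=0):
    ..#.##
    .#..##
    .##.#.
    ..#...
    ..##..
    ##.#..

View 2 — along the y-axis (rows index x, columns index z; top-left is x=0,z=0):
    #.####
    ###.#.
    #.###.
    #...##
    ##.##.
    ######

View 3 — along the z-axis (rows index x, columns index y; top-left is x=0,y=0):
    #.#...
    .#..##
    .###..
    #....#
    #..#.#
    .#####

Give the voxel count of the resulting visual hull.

initial block: 6^3 = 216
carve view 1 (along x, YZ-mask fill 15/36): 90 voxels remain
carve view 2 (along y, XZ-mask fill 26/36): 63 voxels remain
carve view 3 (along z, XY-mask fill 18/36): 33 voxels remain

voxel count = 33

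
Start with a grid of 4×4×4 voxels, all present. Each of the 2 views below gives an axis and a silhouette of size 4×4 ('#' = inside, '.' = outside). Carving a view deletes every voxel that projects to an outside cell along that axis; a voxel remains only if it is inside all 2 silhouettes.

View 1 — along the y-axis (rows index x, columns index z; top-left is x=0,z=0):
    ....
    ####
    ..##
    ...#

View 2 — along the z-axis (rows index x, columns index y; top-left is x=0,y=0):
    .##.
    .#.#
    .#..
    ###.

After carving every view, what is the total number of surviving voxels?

before carving: 64 voxels (4×4×4)
carve view 1 (along y, XZ-mask fill 7/16): 28 voxels remain
carve view 2 (along z, XY-mask fill 8/16): 13 voxels remain

|visual hull| = 13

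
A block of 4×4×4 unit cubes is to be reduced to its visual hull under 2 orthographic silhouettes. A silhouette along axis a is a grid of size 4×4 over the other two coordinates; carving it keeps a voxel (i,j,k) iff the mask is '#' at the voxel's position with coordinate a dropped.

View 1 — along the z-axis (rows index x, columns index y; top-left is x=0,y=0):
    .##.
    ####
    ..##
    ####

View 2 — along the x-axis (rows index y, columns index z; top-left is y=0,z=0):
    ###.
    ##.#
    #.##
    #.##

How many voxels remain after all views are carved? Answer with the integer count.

before carving: 64 voxels (4×4×4)
V1 z: intersect with XY mask (12 set) -- 48 left
V2 x: intersect with YZ mask (12 set) -- 36 left

36 voxels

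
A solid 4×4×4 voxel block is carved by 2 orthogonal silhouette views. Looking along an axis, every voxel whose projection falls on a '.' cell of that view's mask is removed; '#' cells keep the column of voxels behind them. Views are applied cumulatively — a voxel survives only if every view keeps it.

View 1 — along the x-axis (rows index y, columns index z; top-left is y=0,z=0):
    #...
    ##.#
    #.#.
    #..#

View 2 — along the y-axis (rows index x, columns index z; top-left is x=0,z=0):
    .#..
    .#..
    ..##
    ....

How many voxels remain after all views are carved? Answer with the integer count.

initial block: 4^3 = 64
after view 1 [x-axis, 8 of 16 cells solid] → remaining = 32
after view 2 [y-axis, 4 of 16 cells solid] → remaining = 5

remaining voxels: 5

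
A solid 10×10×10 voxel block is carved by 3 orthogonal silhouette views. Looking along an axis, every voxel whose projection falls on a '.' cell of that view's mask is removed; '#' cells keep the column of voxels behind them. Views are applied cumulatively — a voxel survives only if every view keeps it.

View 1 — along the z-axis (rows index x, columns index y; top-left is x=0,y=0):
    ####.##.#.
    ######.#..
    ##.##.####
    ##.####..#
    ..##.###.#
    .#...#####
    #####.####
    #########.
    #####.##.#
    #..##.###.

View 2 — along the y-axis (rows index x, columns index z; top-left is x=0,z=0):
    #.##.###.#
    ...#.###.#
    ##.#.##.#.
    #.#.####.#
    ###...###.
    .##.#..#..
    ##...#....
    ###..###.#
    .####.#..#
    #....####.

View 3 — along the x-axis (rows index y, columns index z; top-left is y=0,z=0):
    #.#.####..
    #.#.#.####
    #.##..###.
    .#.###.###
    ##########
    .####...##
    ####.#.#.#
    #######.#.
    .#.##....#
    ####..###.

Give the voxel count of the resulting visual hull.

|visual hull| = 275

initial block: 10^3 = 1000
carve view 1 (along z, XY-mask fill 73/100): 730 voxels remain
carve view 2 (along y, XZ-mask fill 56/100): 409 voxels remain
carve view 3 (along x, YZ-mask fill 68/100): 275 voxels remain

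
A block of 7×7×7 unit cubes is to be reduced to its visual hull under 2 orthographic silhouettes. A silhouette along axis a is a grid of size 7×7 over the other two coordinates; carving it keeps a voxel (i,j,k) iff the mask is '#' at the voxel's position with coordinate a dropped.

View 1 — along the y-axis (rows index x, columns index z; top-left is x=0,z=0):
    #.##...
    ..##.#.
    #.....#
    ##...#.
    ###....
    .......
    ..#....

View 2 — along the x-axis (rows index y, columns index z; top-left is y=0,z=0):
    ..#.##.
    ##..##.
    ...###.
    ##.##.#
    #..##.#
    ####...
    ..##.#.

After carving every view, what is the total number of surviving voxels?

full grid |V| = 343
  1. axis=1 (XZ plane), |mask|=15  ⇒  voxels=105
  2. axis=0 (YZ plane), |mask|=26  ⇒  voxels=54

remaining voxels: 54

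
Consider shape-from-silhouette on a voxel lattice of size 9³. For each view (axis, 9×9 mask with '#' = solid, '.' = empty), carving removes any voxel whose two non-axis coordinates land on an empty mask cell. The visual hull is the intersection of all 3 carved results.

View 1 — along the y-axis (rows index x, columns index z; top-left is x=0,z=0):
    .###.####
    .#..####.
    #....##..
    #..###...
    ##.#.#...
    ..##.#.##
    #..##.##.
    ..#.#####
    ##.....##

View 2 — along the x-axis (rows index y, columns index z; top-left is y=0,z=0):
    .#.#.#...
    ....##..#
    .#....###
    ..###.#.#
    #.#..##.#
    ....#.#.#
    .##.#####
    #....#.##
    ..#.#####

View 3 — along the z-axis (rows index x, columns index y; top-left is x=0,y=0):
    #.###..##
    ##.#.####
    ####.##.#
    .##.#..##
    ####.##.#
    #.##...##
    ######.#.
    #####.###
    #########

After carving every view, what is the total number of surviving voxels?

remaining voxels: 142

initial block: 9^3 = 729
step 1: project along y, AND mask (43/81) → |grid| = 387
step 2: project along x, AND mask (40/81) → |grid| = 192
step 3: project along z, AND mask (61/81) → |grid| = 142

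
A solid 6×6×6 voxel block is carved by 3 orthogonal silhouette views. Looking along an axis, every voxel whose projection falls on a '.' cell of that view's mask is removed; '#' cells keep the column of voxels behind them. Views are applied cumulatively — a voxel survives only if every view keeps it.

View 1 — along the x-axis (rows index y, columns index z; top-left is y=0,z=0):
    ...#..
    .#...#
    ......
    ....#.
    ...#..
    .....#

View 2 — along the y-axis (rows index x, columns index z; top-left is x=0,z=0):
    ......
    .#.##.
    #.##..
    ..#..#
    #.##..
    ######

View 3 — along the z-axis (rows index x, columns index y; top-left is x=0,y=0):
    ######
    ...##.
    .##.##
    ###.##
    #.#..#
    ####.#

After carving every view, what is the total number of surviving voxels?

|visual hull| = 11

before carving: 216 voxels (6×6×6)
  1. axis=0 (YZ plane), |mask|=6  ⇒  voxels=36
  2. axis=1 (XZ plane), |mask|=17  ⇒  voxels=16
  3. axis=2 (XY plane), |mask|=25  ⇒  voxels=11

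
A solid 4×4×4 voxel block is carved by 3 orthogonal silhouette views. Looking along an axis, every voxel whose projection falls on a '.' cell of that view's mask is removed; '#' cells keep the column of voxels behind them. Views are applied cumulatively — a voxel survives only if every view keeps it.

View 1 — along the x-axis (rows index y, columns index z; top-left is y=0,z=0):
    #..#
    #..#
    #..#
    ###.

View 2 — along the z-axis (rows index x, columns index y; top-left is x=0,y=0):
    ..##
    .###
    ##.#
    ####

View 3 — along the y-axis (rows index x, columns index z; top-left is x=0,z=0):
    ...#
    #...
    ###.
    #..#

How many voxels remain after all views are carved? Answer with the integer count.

start: 4×4×4 = 64 voxels
after view 1 [x-axis, 9 of 16 cells solid] → remaining = 36
after view 2 [z-axis, 12 of 16 cells solid] → remaining = 28
after view 3 [y-axis, 7 of 16 cells solid] → remaining = 16

remaining voxels: 16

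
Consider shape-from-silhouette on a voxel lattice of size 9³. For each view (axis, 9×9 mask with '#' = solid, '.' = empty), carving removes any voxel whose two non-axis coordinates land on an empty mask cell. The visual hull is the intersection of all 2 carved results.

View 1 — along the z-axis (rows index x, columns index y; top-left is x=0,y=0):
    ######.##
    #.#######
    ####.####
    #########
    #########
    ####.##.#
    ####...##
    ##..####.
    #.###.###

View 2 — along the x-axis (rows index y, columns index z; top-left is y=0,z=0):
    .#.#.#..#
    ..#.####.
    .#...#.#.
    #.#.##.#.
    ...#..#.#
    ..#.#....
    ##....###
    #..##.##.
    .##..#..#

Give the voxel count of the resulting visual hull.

|visual hull| = 274

full grid |V| = 729
V1 z: intersect with XY mask (68 set) -- 612 left
V2 x: intersect with YZ mask (36 set) -- 274 left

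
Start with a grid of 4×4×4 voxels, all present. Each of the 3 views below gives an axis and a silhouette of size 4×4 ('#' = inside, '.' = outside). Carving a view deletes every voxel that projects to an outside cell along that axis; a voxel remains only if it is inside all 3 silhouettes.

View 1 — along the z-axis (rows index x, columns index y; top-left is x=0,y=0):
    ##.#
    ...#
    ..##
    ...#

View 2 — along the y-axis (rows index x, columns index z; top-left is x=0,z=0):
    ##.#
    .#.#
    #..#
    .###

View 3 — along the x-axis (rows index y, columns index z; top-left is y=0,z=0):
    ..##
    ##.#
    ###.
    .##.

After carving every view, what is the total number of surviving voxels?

remaining voxels: 9

start: 4×4×4 = 64 voxels
carve view 1 (along z, XY-mask fill 7/16): 28 voxels remain
carve view 2 (along y, XZ-mask fill 10/16): 18 voxels remain
carve view 3 (along x, YZ-mask fill 10/16): 9 voxels remain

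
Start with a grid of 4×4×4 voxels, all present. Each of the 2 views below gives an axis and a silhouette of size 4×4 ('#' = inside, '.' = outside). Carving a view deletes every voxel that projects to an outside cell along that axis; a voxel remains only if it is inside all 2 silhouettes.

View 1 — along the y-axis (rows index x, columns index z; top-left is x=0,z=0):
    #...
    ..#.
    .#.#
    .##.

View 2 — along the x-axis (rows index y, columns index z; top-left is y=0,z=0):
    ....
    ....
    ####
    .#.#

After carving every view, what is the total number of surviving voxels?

full grid |V| = 64
[1] y-view keeps 6 columns → grid now 24
[2] x-view keeps 6 columns → grid now 9

voxel count = 9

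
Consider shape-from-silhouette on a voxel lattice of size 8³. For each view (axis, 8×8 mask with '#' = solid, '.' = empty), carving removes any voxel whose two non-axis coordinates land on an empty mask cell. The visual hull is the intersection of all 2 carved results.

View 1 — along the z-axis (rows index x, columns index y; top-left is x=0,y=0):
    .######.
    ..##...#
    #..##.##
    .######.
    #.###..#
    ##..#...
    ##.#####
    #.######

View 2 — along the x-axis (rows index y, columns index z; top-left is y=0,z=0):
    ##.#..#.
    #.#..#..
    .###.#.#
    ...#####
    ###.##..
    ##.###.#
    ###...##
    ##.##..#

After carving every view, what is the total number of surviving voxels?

before carving: 512 voxels (8×8×8)
step 1: project along z, AND mask (42/64) → |grid| = 336
step 2: project along x, AND mask (38/64) → |grid| = 201

remaining voxels: 201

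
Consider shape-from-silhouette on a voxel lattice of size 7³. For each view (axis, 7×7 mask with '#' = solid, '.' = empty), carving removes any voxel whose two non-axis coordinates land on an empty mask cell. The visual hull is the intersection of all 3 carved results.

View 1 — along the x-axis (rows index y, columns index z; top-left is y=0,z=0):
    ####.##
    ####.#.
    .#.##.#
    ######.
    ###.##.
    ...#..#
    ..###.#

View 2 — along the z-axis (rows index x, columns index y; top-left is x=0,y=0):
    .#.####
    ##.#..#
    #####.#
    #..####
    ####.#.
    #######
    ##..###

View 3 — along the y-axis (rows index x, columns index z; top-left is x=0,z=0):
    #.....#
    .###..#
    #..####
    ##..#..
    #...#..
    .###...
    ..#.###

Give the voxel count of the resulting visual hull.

start: 7×7×7 = 343 voxels
carve view 1 (along x, YZ-mask fill 32/49): 224 voxels remain
carve view 2 (along z, XY-mask fill 37/49): 173 voxels remain
carve view 3 (along y, XZ-mask fill 23/49): 80 voxels remain

|visual hull| = 80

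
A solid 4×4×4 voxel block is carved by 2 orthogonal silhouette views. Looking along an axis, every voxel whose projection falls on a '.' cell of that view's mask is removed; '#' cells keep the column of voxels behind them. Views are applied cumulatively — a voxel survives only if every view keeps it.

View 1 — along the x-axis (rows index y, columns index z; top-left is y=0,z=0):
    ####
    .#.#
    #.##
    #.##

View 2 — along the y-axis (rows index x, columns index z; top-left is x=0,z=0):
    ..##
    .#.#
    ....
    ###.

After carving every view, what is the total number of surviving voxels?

full grid |V| = 64
step 1: project along x, AND mask (12/16) → |grid| = 48
step 2: project along y, AND mask (7/16) → |grid| = 21

remaining voxels: 21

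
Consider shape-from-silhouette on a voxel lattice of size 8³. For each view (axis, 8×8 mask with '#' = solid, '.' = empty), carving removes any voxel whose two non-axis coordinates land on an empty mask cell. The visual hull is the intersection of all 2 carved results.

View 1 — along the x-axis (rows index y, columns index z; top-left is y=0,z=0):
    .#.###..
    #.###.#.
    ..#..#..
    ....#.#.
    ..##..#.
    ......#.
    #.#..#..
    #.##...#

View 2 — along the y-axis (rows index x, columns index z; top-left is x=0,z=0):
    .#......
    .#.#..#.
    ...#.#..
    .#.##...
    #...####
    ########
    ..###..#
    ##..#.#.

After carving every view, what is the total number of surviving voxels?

|visual hull| = 87

initial block: 8^3 = 512
carve view 1 (along x, YZ-mask fill 24/64): 192 voxels remain
carve view 2 (along y, XZ-mask fill 30/64): 87 voxels remain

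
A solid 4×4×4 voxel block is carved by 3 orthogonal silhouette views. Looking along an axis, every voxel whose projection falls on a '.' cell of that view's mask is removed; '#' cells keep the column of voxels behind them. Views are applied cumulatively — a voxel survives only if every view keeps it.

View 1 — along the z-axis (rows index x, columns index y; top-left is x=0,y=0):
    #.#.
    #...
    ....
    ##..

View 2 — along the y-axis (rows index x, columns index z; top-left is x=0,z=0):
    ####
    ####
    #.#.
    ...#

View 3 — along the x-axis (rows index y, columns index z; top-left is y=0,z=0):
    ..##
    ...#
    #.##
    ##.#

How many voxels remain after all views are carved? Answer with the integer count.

voxel count = 9

initial block: 4^3 = 64
carve view 1 (along z, XY-mask fill 5/16): 20 voxels remain
carve view 2 (along y, XZ-mask fill 11/16): 14 voxels remain
carve view 3 (along x, YZ-mask fill 9/16): 9 voxels remain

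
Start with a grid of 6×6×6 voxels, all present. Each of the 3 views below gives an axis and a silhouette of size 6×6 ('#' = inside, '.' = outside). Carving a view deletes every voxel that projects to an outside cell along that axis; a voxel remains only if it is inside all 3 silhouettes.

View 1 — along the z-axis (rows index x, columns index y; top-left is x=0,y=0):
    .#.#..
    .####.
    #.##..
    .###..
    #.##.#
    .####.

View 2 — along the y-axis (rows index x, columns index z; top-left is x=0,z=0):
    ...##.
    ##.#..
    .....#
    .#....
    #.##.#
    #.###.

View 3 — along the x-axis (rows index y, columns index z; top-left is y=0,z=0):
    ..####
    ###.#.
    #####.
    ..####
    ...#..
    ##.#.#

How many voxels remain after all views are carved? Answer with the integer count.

before carving: 216 voxels (6×6×6)
after view 1 [z-axis, 20 of 36 cells solid] → remaining = 120
after view 2 [y-axis, 15 of 36 cells solid] → remaining = 54
after view 3 [x-axis, 22 of 36 cells solid] → remaining = 37

37 voxels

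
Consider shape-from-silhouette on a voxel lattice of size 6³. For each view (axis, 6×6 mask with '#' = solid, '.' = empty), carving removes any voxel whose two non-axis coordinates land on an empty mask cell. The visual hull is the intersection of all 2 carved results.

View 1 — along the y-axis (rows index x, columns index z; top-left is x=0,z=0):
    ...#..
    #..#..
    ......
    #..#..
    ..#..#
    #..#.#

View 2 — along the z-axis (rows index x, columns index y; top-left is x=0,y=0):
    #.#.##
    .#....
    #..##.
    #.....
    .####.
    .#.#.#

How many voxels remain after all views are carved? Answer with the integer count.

|visual hull| = 25

before carving: 216 voxels (6×6×6)
carve view 1 (along y, XZ-mask fill 10/36): 60 voxels remain
carve view 2 (along z, XY-mask fill 16/36): 25 voxels remain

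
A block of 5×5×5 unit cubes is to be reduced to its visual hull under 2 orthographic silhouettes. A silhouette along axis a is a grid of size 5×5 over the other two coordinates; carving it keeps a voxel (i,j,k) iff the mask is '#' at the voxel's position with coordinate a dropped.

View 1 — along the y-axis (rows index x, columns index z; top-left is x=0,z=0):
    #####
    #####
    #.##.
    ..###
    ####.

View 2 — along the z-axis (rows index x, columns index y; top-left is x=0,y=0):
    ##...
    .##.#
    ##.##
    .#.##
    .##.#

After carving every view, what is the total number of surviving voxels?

58 voxels

full grid |V| = 125
[1] y-view keeps 20 columns → grid now 100
[2] z-view keeps 15 columns → grid now 58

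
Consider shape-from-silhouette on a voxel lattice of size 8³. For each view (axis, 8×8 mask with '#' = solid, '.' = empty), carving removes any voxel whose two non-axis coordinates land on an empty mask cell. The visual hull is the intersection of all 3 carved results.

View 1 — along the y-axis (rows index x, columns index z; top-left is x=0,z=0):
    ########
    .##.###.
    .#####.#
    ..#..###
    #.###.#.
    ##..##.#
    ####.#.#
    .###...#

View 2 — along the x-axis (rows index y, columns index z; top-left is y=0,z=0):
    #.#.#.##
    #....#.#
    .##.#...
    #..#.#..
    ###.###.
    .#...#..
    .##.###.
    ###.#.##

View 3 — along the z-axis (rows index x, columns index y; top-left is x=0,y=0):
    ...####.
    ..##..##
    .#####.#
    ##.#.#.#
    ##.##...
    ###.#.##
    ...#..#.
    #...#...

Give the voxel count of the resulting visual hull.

|visual hull| = 96

before carving: 512 voxels (8×8×8)
V1 y: intersect with XZ mask (43 set) -- 344 left
V2 x: intersect with YZ mask (33 set) -- 179 left
V3 z: intersect with XY mask (33 set) -- 96 left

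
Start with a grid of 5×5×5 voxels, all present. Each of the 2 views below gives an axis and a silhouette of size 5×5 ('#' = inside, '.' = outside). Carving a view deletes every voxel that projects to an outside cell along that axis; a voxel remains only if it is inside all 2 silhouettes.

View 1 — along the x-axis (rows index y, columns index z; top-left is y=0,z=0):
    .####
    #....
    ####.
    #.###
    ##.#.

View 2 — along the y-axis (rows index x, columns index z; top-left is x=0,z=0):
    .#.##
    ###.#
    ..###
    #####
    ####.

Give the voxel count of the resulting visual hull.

full grid |V| = 125
V1 x: intersect with YZ mask (16 set) -- 80 left
V2 y: intersect with XZ mask (19 set) -- 60 left

remaining voxels: 60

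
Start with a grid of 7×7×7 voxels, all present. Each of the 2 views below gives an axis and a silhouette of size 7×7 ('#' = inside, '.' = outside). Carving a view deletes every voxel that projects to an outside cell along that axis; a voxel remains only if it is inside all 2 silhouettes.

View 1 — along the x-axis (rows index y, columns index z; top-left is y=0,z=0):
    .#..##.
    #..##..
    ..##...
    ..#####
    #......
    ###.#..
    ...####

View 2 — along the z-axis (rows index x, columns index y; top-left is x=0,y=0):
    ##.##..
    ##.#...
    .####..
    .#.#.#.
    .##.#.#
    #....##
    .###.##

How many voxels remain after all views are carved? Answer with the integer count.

85 voxels

full grid |V| = 343
V1 x: intersect with YZ mask (22 set) -- 154 left
V2 z: intersect with XY mask (26 set) -- 85 left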